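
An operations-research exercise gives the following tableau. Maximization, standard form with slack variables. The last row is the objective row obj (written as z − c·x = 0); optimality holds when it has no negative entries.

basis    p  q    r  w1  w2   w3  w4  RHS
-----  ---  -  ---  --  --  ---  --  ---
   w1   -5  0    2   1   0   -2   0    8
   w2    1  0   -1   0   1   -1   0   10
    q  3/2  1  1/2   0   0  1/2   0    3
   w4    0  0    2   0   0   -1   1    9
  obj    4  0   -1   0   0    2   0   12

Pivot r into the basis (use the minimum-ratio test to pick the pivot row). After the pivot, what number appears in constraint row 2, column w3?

-2

Ratio test on column r — row 1: 8/2 = 4; row 2: entry -1 ≤ 0; row 3: 3/(1/2) = 6; row 4: 9/2 = 9/2. Minimum is 4 at row 1 (w1 leaves); pivot element 2.
Divide row 1 by 2; eliminate column r from the other rows.
Row 2 update in column w3: -1 − (-1)·(-1) = -2.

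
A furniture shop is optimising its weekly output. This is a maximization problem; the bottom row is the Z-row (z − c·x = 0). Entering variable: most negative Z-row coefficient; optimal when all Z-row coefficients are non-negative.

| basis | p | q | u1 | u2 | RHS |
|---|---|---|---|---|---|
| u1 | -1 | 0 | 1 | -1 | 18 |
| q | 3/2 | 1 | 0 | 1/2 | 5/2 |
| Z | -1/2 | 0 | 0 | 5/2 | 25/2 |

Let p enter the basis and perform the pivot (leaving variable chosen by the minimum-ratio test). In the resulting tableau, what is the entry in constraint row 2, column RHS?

5/3

Ratio test on column p — row 1: entry -1 ≤ 0; row 2: (5/2)/(3/2) = 5/3. Minimum is 5/3 at row 2 (q leaves); pivot element 3/2.
Divide row 2 by 3/2; eliminate column p from the other rows.
In the new row 2, the RHS entry is the old entry divided by the pivot: (5/2)/(3/2) = 5/3.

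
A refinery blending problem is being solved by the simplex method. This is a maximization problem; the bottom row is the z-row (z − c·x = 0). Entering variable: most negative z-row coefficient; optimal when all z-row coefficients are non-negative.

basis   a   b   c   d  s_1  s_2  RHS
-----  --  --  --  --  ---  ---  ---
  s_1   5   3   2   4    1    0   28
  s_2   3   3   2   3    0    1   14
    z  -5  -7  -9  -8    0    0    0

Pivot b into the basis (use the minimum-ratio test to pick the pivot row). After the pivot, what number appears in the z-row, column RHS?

Ratio test on column b — row 1: 28/3 = 28/3; row 2: 14/3 = 14/3. Minimum is 14/3 at row 2 (s_2 leaves); pivot element 3.
Divide row 2 by 3; eliminate column b from the other rows.
z-row update in column RHS: 0 − (-7)·(14/3) = 98/3.

98/3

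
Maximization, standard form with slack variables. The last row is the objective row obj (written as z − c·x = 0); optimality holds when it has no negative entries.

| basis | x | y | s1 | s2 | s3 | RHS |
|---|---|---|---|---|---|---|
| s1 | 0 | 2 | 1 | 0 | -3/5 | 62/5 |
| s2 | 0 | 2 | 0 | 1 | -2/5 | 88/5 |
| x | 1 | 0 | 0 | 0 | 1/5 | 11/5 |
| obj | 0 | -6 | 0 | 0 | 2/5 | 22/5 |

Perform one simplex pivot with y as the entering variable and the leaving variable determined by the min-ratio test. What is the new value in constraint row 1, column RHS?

31/5

Ratio test on column y — row 1: (62/5)/2 = 31/5; row 2: (88/5)/2 = 44/5; row 3: entry 0 ≤ 0. Minimum is 31/5 at row 1 (s1 leaves); pivot element 2.
Divide row 1 by 2; eliminate column y from the other rows.
In the new row 1, the RHS entry is the old entry divided by the pivot: (62/5)/2 = 31/5.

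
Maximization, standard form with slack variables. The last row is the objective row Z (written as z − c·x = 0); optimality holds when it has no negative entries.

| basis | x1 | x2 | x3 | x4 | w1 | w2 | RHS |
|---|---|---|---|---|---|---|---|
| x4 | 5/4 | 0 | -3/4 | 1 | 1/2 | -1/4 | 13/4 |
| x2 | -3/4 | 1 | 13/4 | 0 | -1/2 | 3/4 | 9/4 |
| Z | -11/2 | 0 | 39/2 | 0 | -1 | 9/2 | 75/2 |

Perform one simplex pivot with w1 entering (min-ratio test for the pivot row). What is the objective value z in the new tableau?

Ratio test on column w1 — row 1: (13/4)/(1/2) = 13/2; row 2: entry -1/2 ≤ 0. Minimum is 13/2 at row 1 (x4 leaves); pivot element 1/2.
Pivot on row 1; the Z-row RHS becomes 75/2 − (-1)·(13/2) = 44.

44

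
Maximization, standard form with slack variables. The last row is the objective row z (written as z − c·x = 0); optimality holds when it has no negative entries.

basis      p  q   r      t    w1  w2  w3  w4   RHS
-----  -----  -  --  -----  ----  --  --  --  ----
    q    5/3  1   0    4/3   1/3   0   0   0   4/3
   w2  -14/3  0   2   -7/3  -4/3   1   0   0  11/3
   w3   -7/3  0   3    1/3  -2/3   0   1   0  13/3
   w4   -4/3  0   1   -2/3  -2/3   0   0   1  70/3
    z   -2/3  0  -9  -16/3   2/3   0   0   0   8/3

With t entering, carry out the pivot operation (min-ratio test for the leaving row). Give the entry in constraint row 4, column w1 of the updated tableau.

Ratio test on column t — row 1: (4/3)/(4/3) = 1; row 2: entry -7/3 ≤ 0; row 3: (13/3)/(1/3) = 13; row 4: entry -2/3 ≤ 0. Minimum is 1 at row 1 (q leaves); pivot element 4/3.
Divide row 1 by 4/3; eliminate column t from the other rows.
Row 4 update in column w1: -2/3 − (-2/3)·(1/4) = -1/2.

-1/2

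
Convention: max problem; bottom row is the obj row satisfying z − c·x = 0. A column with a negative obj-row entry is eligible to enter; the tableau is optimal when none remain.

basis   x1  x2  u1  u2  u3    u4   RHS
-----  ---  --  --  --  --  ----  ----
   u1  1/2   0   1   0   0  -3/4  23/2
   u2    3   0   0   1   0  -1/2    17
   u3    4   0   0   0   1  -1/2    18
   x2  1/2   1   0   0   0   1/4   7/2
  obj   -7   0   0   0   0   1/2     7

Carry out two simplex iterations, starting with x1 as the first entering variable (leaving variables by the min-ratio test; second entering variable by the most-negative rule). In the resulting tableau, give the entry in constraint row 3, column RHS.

5

Ratio test on column x1 — row 1: (23/2)/(1/2) = 23; row 2: 17/3 = 17/3; row 3: 18/4 = 9/2; row 4: (7/2)/(1/2) = 7. Minimum is 9/2 at row 3 (u3 leaves); pivot element 4.
Divide row 3 by 4; eliminate column x1 from the other rows.
Second iteration: most negative obj-row entry is -3/8 in column u4, so u4 enters.
Ratio test on column u4 — row 1: entry -11/16 ≤ 0; row 2: entry -1/8 ≤ 0; row 3: entry -1/8 ≤ 0; row 4: (5/4)/(5/16) = 4. Minimum is 4 at row 4 (x2 leaves); pivot element 5/16.
Divide row 4 by 5/16; eliminate column u4 from the other rows.
After both pivots, the entry at constraint row 3, column RHS is 5.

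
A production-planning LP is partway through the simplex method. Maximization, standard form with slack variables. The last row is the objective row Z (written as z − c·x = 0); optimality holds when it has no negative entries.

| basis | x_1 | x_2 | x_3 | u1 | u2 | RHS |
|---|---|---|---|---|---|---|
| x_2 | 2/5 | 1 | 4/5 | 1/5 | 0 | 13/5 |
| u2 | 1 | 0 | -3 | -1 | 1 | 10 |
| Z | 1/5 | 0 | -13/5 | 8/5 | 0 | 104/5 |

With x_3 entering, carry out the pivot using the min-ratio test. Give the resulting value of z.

117/4

Ratio test on column x_3 — row 1: (13/5)/(4/5) = 13/4; row 2: entry -3 ≤ 0. Minimum is 13/4 at row 1 (x_2 leaves); pivot element 4/5.
Pivot on row 1; the Z-row RHS becomes 104/5 − (-13/5)·(13/4) = 117/4.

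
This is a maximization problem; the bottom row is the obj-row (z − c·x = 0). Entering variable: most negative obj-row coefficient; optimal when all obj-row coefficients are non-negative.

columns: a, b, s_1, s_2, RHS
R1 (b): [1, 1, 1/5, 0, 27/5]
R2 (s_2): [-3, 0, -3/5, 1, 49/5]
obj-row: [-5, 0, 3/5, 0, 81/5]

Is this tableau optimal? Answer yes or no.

no

The obj-row has a negative entry -5 in column a, so it is not optimal.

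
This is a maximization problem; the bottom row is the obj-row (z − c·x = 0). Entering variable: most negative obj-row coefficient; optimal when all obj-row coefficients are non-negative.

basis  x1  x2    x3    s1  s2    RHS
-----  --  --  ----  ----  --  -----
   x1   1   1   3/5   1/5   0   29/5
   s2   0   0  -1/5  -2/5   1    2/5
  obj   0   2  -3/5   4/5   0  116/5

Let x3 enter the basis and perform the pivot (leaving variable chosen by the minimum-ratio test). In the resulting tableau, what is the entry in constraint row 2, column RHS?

7/3

Ratio test on column x3 — row 1: (29/5)/(3/5) = 29/3; row 2: entry -1/5 ≤ 0. Minimum is 29/3 at row 1 (x1 leaves); pivot element 3/5.
Divide row 1 by 3/5; eliminate column x3 from the other rows.
Row 2 update in column RHS: 2/5 − (-1/5)·(29/3) = 7/3.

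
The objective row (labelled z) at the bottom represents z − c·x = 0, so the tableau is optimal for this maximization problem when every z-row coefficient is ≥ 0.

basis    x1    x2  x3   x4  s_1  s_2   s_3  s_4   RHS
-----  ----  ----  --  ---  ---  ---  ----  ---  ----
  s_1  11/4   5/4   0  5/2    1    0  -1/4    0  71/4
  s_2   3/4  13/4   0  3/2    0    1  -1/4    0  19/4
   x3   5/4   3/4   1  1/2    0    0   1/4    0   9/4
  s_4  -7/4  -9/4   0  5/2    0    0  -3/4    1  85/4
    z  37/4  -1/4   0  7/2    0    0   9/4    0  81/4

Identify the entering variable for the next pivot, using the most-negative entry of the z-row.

x2

Negative z-row entries: x2: -1/4.
The most negative is -1/4 in column x2, so x2 enters.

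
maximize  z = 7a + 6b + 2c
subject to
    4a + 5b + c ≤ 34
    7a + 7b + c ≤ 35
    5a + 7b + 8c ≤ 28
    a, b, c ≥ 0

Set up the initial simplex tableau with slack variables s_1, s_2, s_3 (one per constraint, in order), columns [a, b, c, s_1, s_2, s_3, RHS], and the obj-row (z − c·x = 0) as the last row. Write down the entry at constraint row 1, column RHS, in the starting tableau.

34

The RHS of constraint 1 is b_1 = 34.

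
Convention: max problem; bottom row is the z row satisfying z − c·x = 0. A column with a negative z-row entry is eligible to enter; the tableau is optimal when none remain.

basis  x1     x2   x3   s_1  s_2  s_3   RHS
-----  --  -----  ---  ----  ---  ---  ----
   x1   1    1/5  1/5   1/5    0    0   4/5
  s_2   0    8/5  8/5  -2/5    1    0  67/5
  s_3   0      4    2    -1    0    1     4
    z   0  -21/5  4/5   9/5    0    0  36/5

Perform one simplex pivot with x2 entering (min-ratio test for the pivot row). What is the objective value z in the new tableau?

Ratio test on column x2 — row 1: (4/5)/(1/5) = 4; row 2: (67/5)/(8/5) = 67/8; row 3: 4/4 = 1. Minimum is 1 at row 3 (s_3 leaves); pivot element 4.
Pivot on row 3; the z-row RHS becomes 36/5 − (-21/5)·1 = 57/5.

57/5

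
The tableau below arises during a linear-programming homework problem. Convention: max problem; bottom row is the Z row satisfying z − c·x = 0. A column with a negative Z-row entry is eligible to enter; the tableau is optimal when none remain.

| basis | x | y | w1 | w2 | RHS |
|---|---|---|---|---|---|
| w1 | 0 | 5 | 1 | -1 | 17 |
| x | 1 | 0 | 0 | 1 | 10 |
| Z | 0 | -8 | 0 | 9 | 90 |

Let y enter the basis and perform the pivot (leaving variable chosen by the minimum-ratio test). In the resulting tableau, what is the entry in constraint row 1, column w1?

Ratio test on column y — row 1: 17/5 = 17/5; row 2: entry 0 ≤ 0. Minimum is 17/5 at row 1 (w1 leaves); pivot element 5.
Divide row 1 by 5; eliminate column y from the other rows.
In the new row 1, the w1 entry is the old entry divided by the pivot: 1/5 = 1/5.

1/5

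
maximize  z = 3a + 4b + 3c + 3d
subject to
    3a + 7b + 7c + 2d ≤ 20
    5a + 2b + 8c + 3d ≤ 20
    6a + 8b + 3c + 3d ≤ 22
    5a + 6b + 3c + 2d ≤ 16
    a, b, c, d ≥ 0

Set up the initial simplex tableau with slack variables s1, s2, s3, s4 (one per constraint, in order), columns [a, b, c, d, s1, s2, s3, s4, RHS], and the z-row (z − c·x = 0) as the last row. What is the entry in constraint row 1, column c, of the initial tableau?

7

Constraint 1 has coefficient 7 on c.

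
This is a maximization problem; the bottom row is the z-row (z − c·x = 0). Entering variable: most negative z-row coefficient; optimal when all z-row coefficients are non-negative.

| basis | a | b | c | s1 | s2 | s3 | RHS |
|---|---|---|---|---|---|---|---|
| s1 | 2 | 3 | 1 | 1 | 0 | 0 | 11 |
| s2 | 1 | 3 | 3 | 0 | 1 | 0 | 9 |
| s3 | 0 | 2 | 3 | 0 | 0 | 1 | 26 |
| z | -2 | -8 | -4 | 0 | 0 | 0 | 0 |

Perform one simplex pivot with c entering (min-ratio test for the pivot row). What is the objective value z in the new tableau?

12

Ratio test on column c — row 1: 11/1 = 11; row 2: 9/3 = 3; row 3: 26/3 = 26/3. Minimum is 3 at row 2 (s2 leaves); pivot element 3.
Pivot on row 2; the z-row RHS becomes 0 − (-4)·3 = 12.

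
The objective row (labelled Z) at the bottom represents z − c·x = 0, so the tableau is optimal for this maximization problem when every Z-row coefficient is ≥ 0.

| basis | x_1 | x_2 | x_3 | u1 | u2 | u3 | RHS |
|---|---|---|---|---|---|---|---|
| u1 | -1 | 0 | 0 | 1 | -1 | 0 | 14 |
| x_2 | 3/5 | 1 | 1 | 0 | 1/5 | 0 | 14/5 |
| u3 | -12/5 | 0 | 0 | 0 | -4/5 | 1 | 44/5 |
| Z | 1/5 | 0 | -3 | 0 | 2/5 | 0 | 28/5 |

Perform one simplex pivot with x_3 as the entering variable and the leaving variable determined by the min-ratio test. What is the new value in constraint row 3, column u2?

-4/5

Ratio test on column x_3 — row 1: entry 0 ≤ 0; row 2: (14/5)/1 = 14/5; row 3: entry 0 ≤ 0. Minimum is 14/5 at row 2 (x_2 leaves); pivot element 1.
Divide row 2 by 1; eliminate column x_3 from the other rows.
Row 3 update in column u2: -4/5 − 0·(1/5) = -4/5.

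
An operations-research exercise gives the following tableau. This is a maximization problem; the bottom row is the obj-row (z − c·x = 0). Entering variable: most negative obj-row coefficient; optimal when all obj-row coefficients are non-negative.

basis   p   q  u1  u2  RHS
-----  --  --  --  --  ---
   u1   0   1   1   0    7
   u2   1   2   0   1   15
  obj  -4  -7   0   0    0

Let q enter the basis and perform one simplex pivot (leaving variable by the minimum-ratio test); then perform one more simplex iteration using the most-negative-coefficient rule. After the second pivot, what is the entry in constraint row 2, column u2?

1

Ratio test on column q — row 1: 7/1 = 7; row 2: 15/2 = 15/2. Minimum is 7 at row 1 (u1 leaves); pivot element 1.
Divide row 1 by 1; eliminate column q from the other rows.
Second iteration: most negative obj-row entry is -4 in column p, so p enters.
Ratio test on column p — row 1: entry 0 ≤ 0; row 2: 1/1 = 1. Minimum is 1 at row 2 (u2 leaves); pivot element 1.
Divide row 2 by 1; eliminate column p from the other rows.
After both pivots, the entry at constraint row 2, column u2 is 1.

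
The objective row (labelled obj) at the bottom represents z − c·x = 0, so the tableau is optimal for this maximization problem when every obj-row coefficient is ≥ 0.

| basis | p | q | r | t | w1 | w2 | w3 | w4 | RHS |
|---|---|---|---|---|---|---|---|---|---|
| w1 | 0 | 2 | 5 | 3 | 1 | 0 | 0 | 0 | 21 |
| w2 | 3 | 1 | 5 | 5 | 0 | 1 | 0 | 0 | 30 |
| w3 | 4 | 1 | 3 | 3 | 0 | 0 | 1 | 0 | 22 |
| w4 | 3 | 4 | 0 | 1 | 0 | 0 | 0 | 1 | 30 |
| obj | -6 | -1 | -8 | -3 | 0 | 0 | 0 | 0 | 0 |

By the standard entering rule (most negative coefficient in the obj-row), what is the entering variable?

r

Negative obj-row entries: p: -6, q: -1, r: -8, t: -3.
The most negative is -8 in column r, so r enters.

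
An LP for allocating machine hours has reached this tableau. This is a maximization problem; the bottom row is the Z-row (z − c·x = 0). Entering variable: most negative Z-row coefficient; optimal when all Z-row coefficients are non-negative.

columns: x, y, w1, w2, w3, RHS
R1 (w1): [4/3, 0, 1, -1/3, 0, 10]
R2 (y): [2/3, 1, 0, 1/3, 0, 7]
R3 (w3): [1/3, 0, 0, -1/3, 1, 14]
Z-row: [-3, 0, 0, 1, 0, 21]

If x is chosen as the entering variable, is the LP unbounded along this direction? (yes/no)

Column x has positive entries in row(s) 1, 2, 3, so the ratio test bounds it — not unbounded.

no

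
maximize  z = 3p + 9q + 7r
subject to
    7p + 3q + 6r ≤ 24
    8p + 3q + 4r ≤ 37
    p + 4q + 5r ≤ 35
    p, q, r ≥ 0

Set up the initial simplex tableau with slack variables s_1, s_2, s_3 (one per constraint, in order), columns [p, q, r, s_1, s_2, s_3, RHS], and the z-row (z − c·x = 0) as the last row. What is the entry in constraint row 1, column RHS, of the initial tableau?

The RHS of constraint 1 is b_1 = 24.

24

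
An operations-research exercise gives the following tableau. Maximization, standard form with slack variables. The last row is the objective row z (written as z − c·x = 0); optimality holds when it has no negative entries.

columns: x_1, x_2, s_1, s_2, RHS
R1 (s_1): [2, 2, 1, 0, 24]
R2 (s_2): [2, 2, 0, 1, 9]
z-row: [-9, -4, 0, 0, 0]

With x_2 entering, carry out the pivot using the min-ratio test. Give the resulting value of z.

18

Ratio test on column x_2 — row 1: 24/2 = 12; row 2: 9/2 = 9/2. Minimum is 9/2 at row 2 (s_2 leaves); pivot element 2.
Pivot on row 2; the z-row RHS becomes 0 − (-4)·(9/2) = 18.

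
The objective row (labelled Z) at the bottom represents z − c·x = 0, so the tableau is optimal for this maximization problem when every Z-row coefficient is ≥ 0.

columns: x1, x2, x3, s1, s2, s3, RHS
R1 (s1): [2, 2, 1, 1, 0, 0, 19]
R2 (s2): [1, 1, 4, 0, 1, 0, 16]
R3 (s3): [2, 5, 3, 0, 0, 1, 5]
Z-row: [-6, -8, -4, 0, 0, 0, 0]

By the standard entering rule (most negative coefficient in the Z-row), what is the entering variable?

Negative Z-row entries: x1: -6, x2: -8, x3: -4.
The most negative is -8 in column x2, so x2 enters.

x2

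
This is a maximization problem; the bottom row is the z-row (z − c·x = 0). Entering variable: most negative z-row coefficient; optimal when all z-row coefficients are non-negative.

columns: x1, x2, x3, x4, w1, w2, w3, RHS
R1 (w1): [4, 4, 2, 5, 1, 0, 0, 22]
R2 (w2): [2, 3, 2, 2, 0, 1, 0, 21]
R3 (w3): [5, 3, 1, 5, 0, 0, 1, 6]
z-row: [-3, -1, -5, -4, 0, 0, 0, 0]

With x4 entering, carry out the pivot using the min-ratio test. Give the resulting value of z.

24/5

Ratio test on column x4 — row 1: 22/5 = 22/5; row 2: 21/2 = 21/2; row 3: 6/5 = 6/5. Minimum is 6/5 at row 3 (w3 leaves); pivot element 5.
Pivot on row 3; the z-row RHS becomes 0 − (-4)·(6/5) = 24/5.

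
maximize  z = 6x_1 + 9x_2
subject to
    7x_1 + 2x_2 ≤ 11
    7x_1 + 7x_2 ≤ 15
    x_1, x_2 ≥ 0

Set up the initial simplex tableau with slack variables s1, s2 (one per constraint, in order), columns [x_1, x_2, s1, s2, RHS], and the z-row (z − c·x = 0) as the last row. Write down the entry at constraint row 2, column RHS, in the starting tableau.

15

The RHS of constraint 2 is b_2 = 15.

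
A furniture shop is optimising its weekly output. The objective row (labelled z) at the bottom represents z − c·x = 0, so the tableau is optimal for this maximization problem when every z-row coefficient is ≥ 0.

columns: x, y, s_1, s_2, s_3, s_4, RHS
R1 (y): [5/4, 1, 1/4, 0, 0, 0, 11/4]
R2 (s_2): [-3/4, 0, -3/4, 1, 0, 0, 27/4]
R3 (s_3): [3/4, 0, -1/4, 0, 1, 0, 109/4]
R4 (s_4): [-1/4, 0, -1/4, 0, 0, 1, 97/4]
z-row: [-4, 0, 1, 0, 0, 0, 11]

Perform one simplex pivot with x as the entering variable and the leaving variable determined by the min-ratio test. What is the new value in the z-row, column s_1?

9/5

Ratio test on column x — row 1: (11/4)/(5/4) = 11/5; row 2: entry -3/4 ≤ 0; row 3: (109/4)/(3/4) = 109/3; row 4: entry -1/4 ≤ 0. Minimum is 11/5 at row 1 (y leaves); pivot element 5/4.
Divide row 1 by 5/4; eliminate column x from the other rows.
z-row update in column s_1: 1 − (-4)·(1/5) = 9/5.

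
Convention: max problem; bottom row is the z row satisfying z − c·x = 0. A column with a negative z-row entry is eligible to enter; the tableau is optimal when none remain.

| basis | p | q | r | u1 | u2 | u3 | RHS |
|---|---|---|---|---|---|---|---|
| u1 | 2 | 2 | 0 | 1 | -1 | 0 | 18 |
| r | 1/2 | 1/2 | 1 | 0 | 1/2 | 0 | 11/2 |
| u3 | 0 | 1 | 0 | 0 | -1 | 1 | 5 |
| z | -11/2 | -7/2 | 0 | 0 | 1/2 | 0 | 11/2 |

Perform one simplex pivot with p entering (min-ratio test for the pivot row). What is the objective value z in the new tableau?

55

Ratio test on column p — row 1: 18/2 = 9; row 2: (11/2)/(1/2) = 11; row 3: entry 0 ≤ 0. Minimum is 9 at row 1 (u1 leaves); pivot element 2.
Pivot on row 1; the z-row RHS becomes 11/2 − (-11/2)·9 = 55.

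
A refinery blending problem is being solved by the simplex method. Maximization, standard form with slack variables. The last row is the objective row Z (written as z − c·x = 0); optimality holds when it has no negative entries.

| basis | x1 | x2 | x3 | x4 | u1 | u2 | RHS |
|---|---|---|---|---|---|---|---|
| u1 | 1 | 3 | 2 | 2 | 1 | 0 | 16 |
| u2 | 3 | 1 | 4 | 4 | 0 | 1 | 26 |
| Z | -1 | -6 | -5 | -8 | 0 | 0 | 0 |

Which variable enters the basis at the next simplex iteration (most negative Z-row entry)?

Negative Z-row entries: x1: -1, x2: -6, x3: -5, x4: -8.
The most negative is -8 in column x4, so x4 enters.

x4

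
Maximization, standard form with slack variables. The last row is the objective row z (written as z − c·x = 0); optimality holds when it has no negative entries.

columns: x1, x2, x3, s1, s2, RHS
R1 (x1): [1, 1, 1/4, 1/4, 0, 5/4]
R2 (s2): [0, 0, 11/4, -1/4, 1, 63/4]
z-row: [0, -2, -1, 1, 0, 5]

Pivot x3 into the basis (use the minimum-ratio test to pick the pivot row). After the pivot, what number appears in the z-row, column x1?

Ratio test on column x3 — row 1: (5/4)/(1/4) = 5; row 2: (63/4)/(11/4) = 63/11. Minimum is 5 at row 1 (x1 leaves); pivot element 1/4.
Divide row 1 by 1/4; eliminate column x3 from the other rows.
z-row update in column x1: 0 − (-1)·4 = 4.

4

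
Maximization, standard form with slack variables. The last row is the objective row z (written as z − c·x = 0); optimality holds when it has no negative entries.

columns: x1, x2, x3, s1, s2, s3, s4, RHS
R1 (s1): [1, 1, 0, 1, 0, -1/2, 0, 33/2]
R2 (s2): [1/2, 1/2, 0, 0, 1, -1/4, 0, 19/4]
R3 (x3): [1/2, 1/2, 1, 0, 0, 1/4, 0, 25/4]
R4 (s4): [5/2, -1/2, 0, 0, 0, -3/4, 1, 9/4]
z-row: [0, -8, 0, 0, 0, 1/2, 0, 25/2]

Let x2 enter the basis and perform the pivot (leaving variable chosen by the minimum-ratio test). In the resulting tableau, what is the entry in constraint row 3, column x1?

0

Ratio test on column x2 — row 1: (33/2)/1 = 33/2; row 2: (19/4)/(1/2) = 19/2; row 3: (25/4)/(1/2) = 25/2; row 4: entry -1/2 ≤ 0. Minimum is 19/2 at row 2 (s2 leaves); pivot element 1/2.
Divide row 2 by 1/2; eliminate column x2 from the other rows.
Row 3 update in column x1: 1/2 − (1/2)·1 = 0.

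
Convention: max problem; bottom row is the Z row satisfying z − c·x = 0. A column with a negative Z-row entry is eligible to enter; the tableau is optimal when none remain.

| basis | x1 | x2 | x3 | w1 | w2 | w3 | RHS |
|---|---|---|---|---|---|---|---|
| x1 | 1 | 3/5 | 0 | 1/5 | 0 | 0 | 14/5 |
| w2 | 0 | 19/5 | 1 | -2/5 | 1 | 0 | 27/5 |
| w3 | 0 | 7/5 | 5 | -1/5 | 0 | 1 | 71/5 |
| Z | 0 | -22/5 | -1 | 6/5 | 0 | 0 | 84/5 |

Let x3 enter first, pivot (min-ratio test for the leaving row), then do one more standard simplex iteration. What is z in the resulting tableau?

Ratio test on column x3 — row 1: entry 0 ≤ 0; row 2: (27/5)/1 = 27/5; row 3: (71/5)/5 = 71/25. Minimum is 71/25 at row 3 (w3 leaves); pivot element 5.
Pivot on row 3; the Z-row RHS becomes 84/5 − (-1)·(71/25) = 491/25.
Next entering variable (most negative Z-row entry -103/25): x2.
Ratio test on column x2 — row 1: (14/5)/(3/5) = 14/3; row 2: (64/25)/(88/25) = 8/11; row 3: (71/25)/(7/25) = 71/7. Minimum is 8/11 at row 2 (w2 leaves); pivot element 88/25.
After the second pivot the Z-row RHS is 491/25 − (-103/25)·(8/11) = 249/11.

249/11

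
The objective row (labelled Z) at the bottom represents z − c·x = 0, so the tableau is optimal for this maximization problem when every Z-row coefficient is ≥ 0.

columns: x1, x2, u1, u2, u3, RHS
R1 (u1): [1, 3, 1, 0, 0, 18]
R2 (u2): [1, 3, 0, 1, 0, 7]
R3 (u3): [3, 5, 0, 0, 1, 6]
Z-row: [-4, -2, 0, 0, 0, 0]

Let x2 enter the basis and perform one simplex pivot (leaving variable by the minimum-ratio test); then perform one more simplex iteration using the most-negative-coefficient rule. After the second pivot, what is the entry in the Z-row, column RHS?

Ratio test on column x2 — row 1: 18/3 = 6; row 2: 7/3 = 7/3; row 3: 6/5 = 6/5. Minimum is 6/5 at row 3 (u3 leaves); pivot element 5.
Divide row 3 by 5; eliminate column x2 from the other rows.
Second iteration: most negative Z-row entry is -14/5 in column x1, so x1 enters.
Ratio test on column x1 — row 1: entry -4/5 ≤ 0; row 2: entry -4/5 ≤ 0; row 3: (6/5)/(3/5) = 2. Minimum is 2 at row 3 (x2 leaves); pivot element 3/5.
Divide row 3 by 3/5; eliminate column x1 from the other rows.
After both pivots, the entry at the Z-row, column RHS is 8.

8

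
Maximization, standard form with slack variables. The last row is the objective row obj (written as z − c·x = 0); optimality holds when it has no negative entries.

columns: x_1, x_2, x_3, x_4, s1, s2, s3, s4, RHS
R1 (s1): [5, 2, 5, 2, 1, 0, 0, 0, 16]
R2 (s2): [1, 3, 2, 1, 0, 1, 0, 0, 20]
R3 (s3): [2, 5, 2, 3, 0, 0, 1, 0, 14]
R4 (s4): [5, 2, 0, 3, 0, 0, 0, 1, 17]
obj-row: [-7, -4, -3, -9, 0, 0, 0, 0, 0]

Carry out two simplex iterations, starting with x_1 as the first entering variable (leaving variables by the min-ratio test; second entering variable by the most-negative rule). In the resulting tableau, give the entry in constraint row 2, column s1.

Ratio test on column x_1 — row 1: 16/5 = 16/5; row 2: 20/1 = 20; row 3: 14/2 = 7; row 4: 17/5 = 17/5. Minimum is 16/5 at row 1 (s1 leaves); pivot element 5.
Divide row 1 by 5; eliminate column x_1 from the other rows.
Second iteration: most negative obj-row entry is -31/5 in column x_4, so x_4 enters.
Ratio test on column x_4 — row 1: (16/5)/(2/5) = 8; row 2: (84/5)/(3/5) = 28; row 3: (38/5)/(11/5) = 38/11; row 4: 1/1 = 1. Minimum is 1 at row 4 (s4 leaves); pivot element 1.
Divide row 4 by 1; eliminate column x_4 from the other rows.
After both pivots, the entry at constraint row 2, column s1 is 2/5.

2/5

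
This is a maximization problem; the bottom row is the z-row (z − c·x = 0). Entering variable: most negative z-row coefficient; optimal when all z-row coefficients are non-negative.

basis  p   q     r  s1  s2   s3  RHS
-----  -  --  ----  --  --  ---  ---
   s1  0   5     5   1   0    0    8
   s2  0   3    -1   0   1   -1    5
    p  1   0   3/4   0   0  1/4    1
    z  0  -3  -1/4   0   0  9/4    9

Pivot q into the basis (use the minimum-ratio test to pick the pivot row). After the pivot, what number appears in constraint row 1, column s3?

0

Ratio test on column q — row 1: 8/5 = 8/5; row 2: 5/3 = 5/3; row 3: entry 0 ≤ 0. Minimum is 8/5 at row 1 (s1 leaves); pivot element 5.
Divide row 1 by 5; eliminate column q from the other rows.
In the new row 1, the s3 entry is the old entry divided by the pivot: 0/5 = 0.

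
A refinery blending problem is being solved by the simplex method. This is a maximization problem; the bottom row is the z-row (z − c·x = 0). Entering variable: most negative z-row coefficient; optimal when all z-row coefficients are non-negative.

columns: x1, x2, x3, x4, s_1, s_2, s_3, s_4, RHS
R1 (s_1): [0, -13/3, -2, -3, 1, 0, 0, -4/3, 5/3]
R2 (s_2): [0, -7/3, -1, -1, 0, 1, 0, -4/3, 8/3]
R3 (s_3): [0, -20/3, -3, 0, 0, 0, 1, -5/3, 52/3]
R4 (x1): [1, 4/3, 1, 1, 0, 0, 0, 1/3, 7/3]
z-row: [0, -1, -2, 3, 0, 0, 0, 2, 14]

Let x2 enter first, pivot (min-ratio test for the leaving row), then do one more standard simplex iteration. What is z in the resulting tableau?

Ratio test on column x2 — row 1: entry -13/3 ≤ 0; row 2: entry -7/3 ≤ 0; row 3: entry -20/3 ≤ 0; row 4: (7/3)/(4/3) = 7/4. Minimum is 7/4 at row 4 (x1 leaves); pivot element 4/3.
Pivot on row 4; the z-row RHS becomes 14 − (-1)·(7/4) = 63/4.
Next entering variable (most negative z-row entry -5/4): x3.
Ratio test on column x3 — row 1: (37/4)/(5/4) = 37/5; row 2: (27/4)/(3/4) = 9; row 3: 29/2 = 29/2; row 4: (7/4)/(3/4) = 7/3. Minimum is 7/3 at row 4 (x2 leaves); pivot element 3/4.
After the second pivot the z-row RHS is 63/4 − (-5/4)·(7/3) = 56/3.

56/3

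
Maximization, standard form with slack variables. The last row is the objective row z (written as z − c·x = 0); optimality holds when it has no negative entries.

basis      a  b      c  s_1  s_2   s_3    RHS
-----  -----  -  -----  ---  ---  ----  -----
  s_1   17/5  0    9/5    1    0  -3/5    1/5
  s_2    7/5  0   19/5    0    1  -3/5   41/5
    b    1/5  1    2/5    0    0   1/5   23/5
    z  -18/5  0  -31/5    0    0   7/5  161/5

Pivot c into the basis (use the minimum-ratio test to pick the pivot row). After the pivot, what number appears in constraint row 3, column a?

Ratio test on column c — row 1: (1/5)/(9/5) = 1/9; row 2: (41/5)/(19/5) = 41/19; row 3: (23/5)/(2/5) = 23/2. Minimum is 1/9 at row 1 (s_1 leaves); pivot element 9/5.
Divide row 1 by 9/5; eliminate column c from the other rows.
Row 3 update in column a: 1/5 − (2/5)·(17/9) = -5/9.

-5/9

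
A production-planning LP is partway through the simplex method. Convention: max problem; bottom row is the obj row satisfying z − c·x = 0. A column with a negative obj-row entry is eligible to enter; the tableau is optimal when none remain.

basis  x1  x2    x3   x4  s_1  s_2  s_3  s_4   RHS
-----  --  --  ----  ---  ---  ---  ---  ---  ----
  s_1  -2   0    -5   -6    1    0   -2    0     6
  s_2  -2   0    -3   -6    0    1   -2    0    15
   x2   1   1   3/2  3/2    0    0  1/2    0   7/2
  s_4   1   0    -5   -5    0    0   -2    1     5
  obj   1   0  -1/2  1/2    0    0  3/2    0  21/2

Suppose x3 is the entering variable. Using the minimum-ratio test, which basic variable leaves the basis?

x2

Column x3 entries and ratios — s_1: -5 ≤ 0, skip; s_2: -3 ≤ 0, skip; x2: (7/2)/(3/2) = 7/3; s_4: -5 ≤ 0, skip.
Smallest ratio is 7/3 in the row of x2, so x2 leaves.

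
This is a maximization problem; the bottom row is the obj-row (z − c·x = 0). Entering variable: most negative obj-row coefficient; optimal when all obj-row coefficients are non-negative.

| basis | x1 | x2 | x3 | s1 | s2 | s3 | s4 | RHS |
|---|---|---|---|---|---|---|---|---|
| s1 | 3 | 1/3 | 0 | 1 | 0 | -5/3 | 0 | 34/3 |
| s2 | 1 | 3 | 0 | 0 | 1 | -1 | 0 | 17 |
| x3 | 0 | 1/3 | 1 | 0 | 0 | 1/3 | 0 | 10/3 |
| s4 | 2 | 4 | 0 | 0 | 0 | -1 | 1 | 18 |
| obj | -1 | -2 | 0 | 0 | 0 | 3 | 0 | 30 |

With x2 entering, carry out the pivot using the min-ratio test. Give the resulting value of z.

39

Ratio test on column x2 — row 1: (34/3)/(1/3) = 34; row 2: 17/3 = 17/3; row 3: (10/3)/(1/3) = 10; row 4: 18/4 = 9/2. Minimum is 9/2 at row 4 (s4 leaves); pivot element 4.
Pivot on row 4; the obj-row RHS becomes 30 − (-2)·(9/2) = 39.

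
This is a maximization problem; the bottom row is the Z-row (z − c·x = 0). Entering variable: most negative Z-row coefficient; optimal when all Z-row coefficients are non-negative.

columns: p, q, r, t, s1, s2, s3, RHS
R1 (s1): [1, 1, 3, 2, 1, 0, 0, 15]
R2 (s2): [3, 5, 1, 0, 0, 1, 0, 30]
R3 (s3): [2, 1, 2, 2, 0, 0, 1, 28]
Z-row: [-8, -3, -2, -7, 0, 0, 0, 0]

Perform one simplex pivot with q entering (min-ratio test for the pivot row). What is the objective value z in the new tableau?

18

Ratio test on column q — row 1: 15/1 = 15; row 2: 30/5 = 6; row 3: 28/1 = 28. Minimum is 6 at row 2 (s2 leaves); pivot element 5.
Pivot on row 2; the Z-row RHS becomes 0 − (-3)·6 = 18.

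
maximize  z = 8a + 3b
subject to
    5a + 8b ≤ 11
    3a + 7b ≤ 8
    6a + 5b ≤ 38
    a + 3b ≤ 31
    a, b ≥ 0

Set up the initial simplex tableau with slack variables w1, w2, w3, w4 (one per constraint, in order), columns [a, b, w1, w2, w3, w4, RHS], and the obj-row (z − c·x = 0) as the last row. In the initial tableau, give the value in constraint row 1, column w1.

1

Slack w1 belongs to constraint 1; its column is the unit vector e_1, so the entry in row 1 is 1.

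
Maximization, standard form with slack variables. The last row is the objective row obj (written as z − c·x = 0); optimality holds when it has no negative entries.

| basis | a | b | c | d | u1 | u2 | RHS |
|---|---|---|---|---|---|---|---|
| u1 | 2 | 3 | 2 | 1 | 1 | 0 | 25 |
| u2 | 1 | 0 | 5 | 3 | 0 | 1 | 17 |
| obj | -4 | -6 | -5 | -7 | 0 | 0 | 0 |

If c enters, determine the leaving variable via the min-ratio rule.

u2

Column c entries and ratios — u1: 25/2 = 25/2; u2: 17/5 = 17/5.
Smallest ratio is 17/5 in the row of u2, so u2 leaves.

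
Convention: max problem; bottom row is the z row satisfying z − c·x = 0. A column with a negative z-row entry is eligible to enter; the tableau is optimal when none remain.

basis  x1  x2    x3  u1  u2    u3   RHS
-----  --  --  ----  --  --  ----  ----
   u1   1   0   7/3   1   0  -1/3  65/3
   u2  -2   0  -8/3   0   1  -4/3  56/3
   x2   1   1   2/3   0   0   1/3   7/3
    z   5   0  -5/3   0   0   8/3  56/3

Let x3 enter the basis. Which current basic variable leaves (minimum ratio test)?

Column x3 entries and ratios — u1: (65/3)/(7/3) = 65/7; u2: -8/3 ≤ 0, skip; x2: (7/3)/(2/3) = 7/2.
Smallest ratio is 7/2 in the row of x2, so x2 leaves.

x2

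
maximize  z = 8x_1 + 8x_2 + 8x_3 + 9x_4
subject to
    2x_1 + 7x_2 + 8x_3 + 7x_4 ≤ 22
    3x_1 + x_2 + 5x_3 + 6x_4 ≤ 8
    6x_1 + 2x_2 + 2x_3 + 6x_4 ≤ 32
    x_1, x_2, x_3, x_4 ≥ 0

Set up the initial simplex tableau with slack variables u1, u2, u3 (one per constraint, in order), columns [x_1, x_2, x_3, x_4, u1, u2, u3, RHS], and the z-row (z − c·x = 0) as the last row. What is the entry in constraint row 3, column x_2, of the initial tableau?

2

Constraint 3 has coefficient 2 on x_2.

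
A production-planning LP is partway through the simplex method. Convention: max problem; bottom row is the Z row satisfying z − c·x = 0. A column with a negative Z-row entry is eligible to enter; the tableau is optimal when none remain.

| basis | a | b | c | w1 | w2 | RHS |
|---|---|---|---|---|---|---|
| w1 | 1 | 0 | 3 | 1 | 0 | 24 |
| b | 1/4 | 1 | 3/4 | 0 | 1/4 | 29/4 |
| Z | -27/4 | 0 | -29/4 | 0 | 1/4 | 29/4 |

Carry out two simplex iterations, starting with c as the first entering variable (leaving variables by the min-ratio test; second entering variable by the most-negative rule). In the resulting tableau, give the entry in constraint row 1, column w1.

Ratio test on column c — row 1: 24/3 = 8; row 2: (29/4)/(3/4) = 29/3. Minimum is 8 at row 1 (w1 leaves); pivot element 3.
Divide row 1 by 3; eliminate column c from the other rows.
Second iteration: most negative Z-row entry is -13/3 in column a, so a enters.
Ratio test on column a — row 1: 8/(1/3) = 24; row 2: entry 0 ≤ 0. Minimum is 24 at row 1 (c leaves); pivot element 1/3.
Divide row 1 by 1/3; eliminate column a from the other rows.
After both pivots, the entry at constraint row 1, column w1 is 1.

1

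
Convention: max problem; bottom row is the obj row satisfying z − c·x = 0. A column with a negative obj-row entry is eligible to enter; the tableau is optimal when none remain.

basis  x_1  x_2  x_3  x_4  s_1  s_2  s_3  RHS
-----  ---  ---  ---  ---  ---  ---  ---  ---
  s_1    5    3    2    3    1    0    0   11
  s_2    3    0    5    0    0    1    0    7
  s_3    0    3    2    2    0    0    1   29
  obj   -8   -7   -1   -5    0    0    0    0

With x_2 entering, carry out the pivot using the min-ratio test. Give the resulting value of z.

Ratio test on column x_2 — row 1: 11/3 = 11/3; row 2: entry 0 ≤ 0; row 3: 29/3 = 29/3. Minimum is 11/3 at row 1 (s_1 leaves); pivot element 3.
Pivot on row 1; the obj-row RHS becomes 0 − (-7)·(11/3) = 77/3.

77/3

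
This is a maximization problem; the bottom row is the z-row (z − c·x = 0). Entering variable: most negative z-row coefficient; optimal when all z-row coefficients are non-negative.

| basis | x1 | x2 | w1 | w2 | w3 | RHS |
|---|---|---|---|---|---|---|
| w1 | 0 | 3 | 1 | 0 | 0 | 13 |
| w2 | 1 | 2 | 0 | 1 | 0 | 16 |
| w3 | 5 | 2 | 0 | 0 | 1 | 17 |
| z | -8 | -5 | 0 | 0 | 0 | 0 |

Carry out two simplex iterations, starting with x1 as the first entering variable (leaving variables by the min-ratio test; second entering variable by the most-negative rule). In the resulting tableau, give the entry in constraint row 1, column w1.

Ratio test on column x1 — row 1: entry 0 ≤ 0; row 2: 16/1 = 16; row 3: 17/5 = 17/5. Minimum is 17/5 at row 3 (w3 leaves); pivot element 5.
Divide row 3 by 5; eliminate column x1 from the other rows.
Second iteration: most negative z-row entry is -9/5 in column x2, so x2 enters.
Ratio test on column x2 — row 1: 13/3 = 13/3; row 2: (63/5)/(8/5) = 63/8; row 3: (17/5)/(2/5) = 17/2. Minimum is 13/3 at row 1 (w1 leaves); pivot element 3.
Divide row 1 by 3; eliminate column x2 from the other rows.
After both pivots, the entry at constraint row 1, column w1 is 1/3.

1/3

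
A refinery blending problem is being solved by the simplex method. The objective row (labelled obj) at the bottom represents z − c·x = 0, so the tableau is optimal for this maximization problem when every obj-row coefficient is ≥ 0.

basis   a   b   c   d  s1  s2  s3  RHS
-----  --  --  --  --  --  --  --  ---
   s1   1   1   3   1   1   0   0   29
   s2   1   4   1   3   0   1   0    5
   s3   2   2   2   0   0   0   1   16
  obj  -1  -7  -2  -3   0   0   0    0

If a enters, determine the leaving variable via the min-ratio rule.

Column a entries and ratios — s1: 29/1 = 29; s2: 5/1 = 5; s3: 16/2 = 8.
Smallest ratio is 5 in the row of s2, so s2 leaves.

s2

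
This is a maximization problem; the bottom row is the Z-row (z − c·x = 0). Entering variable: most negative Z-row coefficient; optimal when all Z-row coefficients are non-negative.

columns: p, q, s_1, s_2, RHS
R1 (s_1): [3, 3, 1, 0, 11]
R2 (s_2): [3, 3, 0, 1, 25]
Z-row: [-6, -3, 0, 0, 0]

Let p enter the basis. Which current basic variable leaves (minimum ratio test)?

Column p entries and ratios — s_1: 11/3 = 11/3; s_2: 25/3 = 25/3.
Smallest ratio is 11/3 in the row of s_1, so s_1 leaves.

s_1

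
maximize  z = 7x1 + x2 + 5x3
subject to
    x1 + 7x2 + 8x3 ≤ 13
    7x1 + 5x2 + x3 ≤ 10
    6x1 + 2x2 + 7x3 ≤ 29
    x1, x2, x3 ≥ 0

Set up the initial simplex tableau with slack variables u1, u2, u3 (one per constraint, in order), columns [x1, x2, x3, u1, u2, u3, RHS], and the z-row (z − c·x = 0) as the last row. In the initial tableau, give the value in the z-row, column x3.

-5

The z-row carries the negated objective coefficients: the x3 entry is -5.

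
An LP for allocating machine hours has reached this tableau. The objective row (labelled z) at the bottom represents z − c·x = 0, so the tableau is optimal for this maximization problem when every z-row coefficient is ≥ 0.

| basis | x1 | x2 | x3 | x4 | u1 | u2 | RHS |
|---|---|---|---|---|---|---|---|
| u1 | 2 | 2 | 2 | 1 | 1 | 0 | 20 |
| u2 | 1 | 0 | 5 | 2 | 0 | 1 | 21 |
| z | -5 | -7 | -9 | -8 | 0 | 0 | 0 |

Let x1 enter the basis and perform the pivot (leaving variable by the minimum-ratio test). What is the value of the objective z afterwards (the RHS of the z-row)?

50

Ratio test on column x1 — row 1: 20/2 = 10; row 2: 21/1 = 21. Minimum is 10 at row 1 (u1 leaves); pivot element 2.
Pivot on row 1; the z-row RHS becomes 0 − (-5)·10 = 50.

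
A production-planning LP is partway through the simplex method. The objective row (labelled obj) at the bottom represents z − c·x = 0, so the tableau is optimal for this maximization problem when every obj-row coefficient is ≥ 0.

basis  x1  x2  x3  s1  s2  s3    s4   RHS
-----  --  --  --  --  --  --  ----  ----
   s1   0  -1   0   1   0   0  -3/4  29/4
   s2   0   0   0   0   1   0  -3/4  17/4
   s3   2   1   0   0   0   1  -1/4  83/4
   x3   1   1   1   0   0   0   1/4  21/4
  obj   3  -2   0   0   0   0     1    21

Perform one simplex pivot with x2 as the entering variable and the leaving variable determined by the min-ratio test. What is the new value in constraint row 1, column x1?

1

Ratio test on column x2 — row 1: entry -1 ≤ 0; row 2: entry 0 ≤ 0; row 3: (83/4)/1 = 83/4; row 4: (21/4)/1 = 21/4. Minimum is 21/4 at row 4 (x3 leaves); pivot element 1.
Divide row 4 by 1; eliminate column x2 from the other rows.
Row 1 update in column x1: 0 − (-1)·1 = 1.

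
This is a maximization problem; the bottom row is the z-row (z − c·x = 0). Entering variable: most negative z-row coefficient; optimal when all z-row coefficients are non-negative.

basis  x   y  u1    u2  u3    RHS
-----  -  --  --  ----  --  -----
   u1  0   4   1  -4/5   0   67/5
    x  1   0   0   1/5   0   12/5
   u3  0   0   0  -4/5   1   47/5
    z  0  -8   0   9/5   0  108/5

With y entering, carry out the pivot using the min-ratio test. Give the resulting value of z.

Ratio test on column y — row 1: (67/5)/4 = 67/20; row 2: entry 0 ≤ 0; row 3: entry 0 ≤ 0. Minimum is 67/20 at row 1 (u1 leaves); pivot element 4.
Pivot on row 1; the z-row RHS becomes 108/5 − (-8)·(67/20) = 242/5.

242/5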